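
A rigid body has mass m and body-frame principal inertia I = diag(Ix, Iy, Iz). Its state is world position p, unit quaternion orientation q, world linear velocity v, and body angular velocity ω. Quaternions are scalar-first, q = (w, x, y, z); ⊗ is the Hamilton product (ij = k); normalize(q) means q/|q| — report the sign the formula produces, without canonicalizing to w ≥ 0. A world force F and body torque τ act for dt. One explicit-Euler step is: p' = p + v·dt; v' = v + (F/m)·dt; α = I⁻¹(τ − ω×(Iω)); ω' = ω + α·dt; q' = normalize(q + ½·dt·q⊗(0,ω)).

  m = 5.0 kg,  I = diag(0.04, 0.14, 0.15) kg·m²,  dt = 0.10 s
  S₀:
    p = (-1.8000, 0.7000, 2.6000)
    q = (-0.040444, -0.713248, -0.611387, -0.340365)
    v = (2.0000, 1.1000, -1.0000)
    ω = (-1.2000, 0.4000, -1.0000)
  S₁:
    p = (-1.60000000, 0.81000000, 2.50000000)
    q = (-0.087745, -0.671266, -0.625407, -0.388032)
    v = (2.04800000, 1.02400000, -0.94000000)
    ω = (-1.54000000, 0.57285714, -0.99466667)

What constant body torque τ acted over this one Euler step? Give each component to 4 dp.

τ = (-0.1400, 0.1100, -0.0400)

ω₁ − ω₀ = (-0.34000000, 0.17285714, 0.00533333)
gyro term ω₀×Iω₀ = (-0.0040, -0.1320, -0.0480)
I·α + gyro = (-0.1400, 0.1100, -0.0400)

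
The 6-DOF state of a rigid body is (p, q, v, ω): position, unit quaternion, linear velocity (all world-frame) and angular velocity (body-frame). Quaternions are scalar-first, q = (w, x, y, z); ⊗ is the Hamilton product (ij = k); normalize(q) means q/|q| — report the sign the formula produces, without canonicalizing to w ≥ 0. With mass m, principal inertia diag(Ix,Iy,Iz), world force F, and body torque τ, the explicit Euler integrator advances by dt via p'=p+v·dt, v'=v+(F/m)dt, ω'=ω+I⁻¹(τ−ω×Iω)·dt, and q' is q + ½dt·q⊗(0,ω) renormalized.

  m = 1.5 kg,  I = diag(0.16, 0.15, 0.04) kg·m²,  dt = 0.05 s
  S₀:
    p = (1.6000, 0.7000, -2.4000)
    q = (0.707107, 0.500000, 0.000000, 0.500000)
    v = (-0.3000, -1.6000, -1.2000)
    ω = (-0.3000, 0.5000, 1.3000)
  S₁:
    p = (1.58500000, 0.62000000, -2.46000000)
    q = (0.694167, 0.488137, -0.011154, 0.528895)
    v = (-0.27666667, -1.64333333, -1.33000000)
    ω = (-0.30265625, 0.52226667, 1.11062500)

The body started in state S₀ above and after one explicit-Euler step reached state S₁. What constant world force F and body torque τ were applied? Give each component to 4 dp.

Δv = v₁−v₀ = (0.02333333, -0.04333333, -0.13000000)
m·(v₁−v₀)/dt = (0.7000, -1.3000, -3.9000)
rate change Δω = (-0.00265625, 0.02226667, -0.18937500)
precession coupling = (-0.0715, -0.0468, 0.0015)
τ = I·(Δω/dt) + ω₀×(Iω₀) = (-0.0800, 0.0200, -0.1500)

F = (0.7000, -1.3000, -3.9000)
τ = (-0.0800, 0.0200, -0.1500)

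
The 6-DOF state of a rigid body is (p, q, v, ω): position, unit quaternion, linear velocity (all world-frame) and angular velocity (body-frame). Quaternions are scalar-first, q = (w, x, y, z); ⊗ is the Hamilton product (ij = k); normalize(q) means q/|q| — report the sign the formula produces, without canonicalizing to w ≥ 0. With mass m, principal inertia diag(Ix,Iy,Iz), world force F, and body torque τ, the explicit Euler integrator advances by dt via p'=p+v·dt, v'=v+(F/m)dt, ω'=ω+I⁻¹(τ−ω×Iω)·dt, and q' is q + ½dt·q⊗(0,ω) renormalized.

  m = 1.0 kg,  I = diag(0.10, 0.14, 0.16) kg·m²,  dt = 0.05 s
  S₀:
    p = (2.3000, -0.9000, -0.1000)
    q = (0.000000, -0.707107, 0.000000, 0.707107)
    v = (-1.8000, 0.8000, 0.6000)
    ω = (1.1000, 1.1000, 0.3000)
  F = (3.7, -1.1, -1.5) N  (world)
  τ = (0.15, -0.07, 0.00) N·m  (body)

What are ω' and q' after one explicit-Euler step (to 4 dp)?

ω' = (1.1717, 1.0821, 0.2849)
q' = (0.0141, -0.7260, 0.0247, 0.6871)

α = I⁻¹(τ − ω×Iω) = (1.4340, -0.3586, -0.3025)
new body rate ω' = (1.1717, 1.0821, 0.2849)
Hamilton product q⊗(0,ω) = (0.5656856, -0.7778177, 0.9899498, -0.7778177)
q' = normalize(q + ½dt·q⊗(0,ω)) = (0.0141, -0.7260, 0.0247, 0.6871)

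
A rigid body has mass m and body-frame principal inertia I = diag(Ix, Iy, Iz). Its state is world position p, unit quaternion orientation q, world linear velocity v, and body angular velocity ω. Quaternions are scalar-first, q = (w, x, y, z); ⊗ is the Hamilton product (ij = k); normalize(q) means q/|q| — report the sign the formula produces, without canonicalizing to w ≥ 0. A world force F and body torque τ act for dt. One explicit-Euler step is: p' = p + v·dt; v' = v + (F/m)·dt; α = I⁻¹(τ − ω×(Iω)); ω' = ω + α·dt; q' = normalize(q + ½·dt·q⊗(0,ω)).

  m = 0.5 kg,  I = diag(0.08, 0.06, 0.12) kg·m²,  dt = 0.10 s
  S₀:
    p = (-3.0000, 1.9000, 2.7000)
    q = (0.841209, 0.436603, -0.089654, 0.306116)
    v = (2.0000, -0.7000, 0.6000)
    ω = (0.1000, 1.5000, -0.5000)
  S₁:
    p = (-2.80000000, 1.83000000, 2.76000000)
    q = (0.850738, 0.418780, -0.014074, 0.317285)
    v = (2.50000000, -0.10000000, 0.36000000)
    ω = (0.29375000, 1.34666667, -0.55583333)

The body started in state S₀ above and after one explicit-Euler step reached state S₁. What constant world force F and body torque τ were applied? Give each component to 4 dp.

F = (2.5000, 3.0000, -1.2000)
τ = (0.1100, -0.0900, -0.0700)

rate change Δω = (0.19375000, -0.15333333, -0.05583333)
τ = I·(Δω/dt) + ω₀×(Iω₀) = (0.1100, -0.0900, -0.0700)
Δv = v₁−v₀ = (0.50000000, 0.60000000, -0.24000000)
applied force F = (2.5000, 3.0000, -1.2000)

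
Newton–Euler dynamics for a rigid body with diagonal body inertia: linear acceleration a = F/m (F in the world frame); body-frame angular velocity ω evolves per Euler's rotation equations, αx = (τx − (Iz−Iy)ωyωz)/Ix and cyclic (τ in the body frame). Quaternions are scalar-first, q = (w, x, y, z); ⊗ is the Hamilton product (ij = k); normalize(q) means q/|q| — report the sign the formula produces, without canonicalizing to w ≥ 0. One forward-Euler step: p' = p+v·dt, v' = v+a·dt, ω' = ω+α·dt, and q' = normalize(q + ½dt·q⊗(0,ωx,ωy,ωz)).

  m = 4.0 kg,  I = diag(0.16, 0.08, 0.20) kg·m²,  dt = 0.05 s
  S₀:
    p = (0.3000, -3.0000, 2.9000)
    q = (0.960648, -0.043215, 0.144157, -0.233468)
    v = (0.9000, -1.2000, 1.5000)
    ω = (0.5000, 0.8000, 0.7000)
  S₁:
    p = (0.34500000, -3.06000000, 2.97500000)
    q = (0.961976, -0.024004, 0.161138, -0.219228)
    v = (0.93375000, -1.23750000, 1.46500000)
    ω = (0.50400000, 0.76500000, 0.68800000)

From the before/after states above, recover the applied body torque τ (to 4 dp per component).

τ = (0.0800, -0.0700, -0.0800)

rate change Δω = (0.00400000, -0.03500000, -0.01200000)
precession coupling = (0.0672, -0.0140, -0.0320)
I·α + gyro = (0.0800, -0.0700, -0.0800)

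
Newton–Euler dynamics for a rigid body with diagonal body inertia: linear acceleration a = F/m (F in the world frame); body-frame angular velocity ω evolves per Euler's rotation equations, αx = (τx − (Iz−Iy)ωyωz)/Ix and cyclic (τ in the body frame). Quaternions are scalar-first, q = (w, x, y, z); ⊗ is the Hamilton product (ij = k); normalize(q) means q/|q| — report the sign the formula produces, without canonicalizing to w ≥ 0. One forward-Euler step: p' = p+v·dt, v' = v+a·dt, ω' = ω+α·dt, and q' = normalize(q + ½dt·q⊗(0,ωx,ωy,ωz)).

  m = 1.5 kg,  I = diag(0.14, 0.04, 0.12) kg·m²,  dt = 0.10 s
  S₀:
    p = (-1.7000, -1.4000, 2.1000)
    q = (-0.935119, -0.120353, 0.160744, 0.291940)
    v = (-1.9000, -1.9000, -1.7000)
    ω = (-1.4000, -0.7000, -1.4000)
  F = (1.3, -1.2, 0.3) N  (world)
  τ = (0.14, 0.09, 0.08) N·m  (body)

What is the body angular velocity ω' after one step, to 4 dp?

α = I⁻¹(τ − ω×Iω) = (0.4400, 1.2700, 1.4833)
ω + α·dt = (-1.3560, -0.5730, -1.2517)

ω' = (-1.3560, -0.5730, -1.2517)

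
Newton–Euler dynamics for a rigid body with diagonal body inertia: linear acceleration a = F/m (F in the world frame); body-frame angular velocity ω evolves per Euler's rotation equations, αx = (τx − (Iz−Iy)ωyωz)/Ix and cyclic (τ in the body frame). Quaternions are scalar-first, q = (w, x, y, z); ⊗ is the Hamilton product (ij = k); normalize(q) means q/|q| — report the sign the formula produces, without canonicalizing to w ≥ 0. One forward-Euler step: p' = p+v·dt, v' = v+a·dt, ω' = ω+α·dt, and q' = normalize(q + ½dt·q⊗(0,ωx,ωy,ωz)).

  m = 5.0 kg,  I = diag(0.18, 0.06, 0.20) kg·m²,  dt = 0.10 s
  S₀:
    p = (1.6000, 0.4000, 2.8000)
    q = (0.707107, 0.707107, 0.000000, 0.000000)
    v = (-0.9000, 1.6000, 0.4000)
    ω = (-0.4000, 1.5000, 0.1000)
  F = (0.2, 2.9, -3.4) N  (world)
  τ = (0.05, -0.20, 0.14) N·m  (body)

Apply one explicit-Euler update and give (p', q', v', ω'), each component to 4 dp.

p' = (1.5100, 0.5600, 2.8400)
q' = (0.7191, 0.6909, 0.0493, 0.0564)
v' = (-0.8960, 1.6580, 0.3320)
ω' = (-0.3839, 1.1653, 0.1340)

linear accel F/m = (0.0400, 0.5800, -0.6800)
new position p' = (1.5100, 0.5600, 2.8400)
v' = v + a·dt = (-0.8960, 1.6580, 0.3320)
gyro term ω×Iω = (0.0210, 0.0008, 0.0720)
(τ − ω×Iω)/I = (0.1611, -3.3467, 0.3400)
ω + α·dt = (-0.3839, 1.1653, 0.1340)
Hamilton product q⊗(0,ω) = (0.2828428, -0.2828428, 0.9899498, 1.1313712)
updated quaternion q' = (0.7191, 0.6909, 0.0493, 0.0564)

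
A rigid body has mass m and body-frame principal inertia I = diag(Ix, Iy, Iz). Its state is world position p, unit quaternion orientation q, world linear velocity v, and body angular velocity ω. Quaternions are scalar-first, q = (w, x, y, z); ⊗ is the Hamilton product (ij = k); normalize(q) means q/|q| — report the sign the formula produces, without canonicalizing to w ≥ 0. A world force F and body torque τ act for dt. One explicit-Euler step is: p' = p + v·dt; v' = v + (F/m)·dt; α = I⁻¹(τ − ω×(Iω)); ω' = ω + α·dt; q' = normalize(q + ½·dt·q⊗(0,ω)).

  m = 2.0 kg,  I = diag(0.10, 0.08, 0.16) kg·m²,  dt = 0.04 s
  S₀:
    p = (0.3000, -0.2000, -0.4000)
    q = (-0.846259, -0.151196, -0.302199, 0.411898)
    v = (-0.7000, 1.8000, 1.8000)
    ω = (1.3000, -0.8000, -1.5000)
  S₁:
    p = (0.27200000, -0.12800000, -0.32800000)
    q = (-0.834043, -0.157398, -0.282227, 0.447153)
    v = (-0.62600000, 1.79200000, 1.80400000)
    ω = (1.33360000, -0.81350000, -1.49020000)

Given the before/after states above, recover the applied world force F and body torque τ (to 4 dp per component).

F = (3.7000, -0.4000, 0.2000)
τ = (0.1800, 0.0900, 0.0600)

Δω = ω₁−ω₀ = (0.03360000, -0.01350000, 0.00980000)
precession coupling = (0.0960, 0.1170, 0.0208)
applied torque τ = (0.1800, 0.0900, 0.0600)
velocity change Δv = (0.07400000, -0.00800000, 0.00400000)
m·(v₁−v₀)/dt = (3.7000, -0.4000, 0.2000)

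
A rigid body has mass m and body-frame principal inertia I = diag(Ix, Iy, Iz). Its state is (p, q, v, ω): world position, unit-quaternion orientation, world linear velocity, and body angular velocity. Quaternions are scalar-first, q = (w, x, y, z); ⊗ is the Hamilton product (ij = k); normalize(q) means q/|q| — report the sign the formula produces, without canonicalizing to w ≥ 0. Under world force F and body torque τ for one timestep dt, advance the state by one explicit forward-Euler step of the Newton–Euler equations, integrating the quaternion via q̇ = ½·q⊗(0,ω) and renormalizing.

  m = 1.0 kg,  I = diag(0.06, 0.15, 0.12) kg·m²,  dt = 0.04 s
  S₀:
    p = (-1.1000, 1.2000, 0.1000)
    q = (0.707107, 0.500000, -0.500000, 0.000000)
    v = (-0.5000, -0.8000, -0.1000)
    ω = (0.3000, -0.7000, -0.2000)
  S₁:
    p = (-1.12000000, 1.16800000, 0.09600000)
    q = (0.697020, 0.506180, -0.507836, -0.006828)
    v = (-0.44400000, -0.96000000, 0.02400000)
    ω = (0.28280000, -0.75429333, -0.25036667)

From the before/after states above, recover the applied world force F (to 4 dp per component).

Δv = v₁−v₀ = (0.05600000, -0.16000000, 0.12400000)
F = m·Δv/dt = (1.4000, -4.0000, 3.1000)

F = (1.4000, -4.0000, 3.1000)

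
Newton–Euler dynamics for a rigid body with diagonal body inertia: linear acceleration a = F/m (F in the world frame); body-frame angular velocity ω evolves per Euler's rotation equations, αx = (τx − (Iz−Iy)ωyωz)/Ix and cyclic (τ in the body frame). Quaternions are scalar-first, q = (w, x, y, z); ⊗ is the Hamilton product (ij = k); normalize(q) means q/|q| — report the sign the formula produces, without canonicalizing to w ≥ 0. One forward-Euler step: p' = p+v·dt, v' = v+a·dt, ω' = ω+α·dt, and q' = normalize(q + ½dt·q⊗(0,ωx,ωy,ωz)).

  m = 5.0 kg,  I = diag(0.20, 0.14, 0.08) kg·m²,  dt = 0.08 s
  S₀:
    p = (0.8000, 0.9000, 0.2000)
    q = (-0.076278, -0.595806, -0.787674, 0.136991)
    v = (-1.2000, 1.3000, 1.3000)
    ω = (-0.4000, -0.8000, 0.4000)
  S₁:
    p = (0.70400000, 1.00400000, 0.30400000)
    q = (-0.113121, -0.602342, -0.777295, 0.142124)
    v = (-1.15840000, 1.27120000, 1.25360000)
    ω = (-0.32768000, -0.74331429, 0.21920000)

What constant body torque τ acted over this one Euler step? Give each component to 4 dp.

τ = (0.2000, 0.0800, -0.2000)

rate change Δω = (0.07232000, 0.05668571, -0.18080000)
ω₀×(Iω₀) = (0.0192, -0.0192, -0.0192)
τ = I·(Δω/dt) + ω₀×(Iω₀) = (0.2000, 0.0800, -0.2000)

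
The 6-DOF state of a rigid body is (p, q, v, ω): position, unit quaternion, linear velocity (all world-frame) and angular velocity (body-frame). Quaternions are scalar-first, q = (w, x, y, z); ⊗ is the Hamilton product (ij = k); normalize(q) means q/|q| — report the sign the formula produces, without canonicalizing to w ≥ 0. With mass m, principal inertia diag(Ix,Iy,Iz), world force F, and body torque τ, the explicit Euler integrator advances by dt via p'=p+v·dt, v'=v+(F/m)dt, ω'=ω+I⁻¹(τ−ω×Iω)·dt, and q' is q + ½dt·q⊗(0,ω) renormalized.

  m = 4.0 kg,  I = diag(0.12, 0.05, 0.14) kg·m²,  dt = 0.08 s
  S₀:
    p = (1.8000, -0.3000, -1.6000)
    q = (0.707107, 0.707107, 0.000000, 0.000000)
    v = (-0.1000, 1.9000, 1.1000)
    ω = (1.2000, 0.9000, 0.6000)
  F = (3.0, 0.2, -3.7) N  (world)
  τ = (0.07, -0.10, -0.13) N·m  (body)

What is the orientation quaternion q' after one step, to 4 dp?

q⊗(0,ω) = (-0.8485284, 0.8485284, 0.2121321, 1.0606605)
updated quaternion q' = (0.6718, 0.7395, 0.0085, 0.0423)

q' = (0.6718, 0.7395, 0.0085, 0.0423)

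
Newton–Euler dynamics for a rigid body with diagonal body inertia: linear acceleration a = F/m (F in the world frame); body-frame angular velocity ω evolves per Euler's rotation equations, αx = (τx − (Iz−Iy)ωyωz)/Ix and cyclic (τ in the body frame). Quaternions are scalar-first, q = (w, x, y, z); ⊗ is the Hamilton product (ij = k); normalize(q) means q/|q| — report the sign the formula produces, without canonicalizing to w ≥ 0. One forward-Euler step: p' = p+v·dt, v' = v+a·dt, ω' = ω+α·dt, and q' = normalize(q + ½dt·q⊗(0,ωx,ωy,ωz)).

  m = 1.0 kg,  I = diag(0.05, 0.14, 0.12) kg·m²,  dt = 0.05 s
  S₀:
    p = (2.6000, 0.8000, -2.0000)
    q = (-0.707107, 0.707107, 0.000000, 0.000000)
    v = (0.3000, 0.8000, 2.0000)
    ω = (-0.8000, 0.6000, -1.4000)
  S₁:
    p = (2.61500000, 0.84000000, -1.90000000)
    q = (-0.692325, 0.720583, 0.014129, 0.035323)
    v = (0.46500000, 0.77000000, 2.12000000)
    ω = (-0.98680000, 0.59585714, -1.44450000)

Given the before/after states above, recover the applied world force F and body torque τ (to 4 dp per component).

ω₁ − ω₀ = (-0.18680000, -0.00414286, -0.04450000)
I·α + gyro = (-0.1700, -0.0900, -0.1500)
v₁ − v₀ = (0.16500000, -0.03000000, 0.12000000)
applied force F = (3.3000, -0.6000, 2.4000)

F = (3.3000, -0.6000, 2.4000)
τ = (-0.1700, -0.0900, -0.1500)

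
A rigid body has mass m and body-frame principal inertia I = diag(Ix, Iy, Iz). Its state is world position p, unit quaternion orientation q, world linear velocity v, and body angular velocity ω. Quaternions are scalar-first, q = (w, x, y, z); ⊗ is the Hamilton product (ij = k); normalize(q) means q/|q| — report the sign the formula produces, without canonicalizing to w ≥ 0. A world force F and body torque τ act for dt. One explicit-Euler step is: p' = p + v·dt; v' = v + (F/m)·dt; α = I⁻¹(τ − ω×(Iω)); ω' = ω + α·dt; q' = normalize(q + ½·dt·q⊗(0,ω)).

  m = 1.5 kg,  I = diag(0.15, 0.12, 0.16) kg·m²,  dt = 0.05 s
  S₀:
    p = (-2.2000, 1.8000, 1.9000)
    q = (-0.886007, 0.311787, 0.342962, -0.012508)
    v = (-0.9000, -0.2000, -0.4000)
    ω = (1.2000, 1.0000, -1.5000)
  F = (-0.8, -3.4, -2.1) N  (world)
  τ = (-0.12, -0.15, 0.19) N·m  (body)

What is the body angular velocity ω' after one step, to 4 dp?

angular accel α = (-0.4000, -1.4000, 1.4125)
ω + α·dt = (1.1800, 0.9300, -1.4294)

ω' = (1.1800, 0.9300, -1.4294)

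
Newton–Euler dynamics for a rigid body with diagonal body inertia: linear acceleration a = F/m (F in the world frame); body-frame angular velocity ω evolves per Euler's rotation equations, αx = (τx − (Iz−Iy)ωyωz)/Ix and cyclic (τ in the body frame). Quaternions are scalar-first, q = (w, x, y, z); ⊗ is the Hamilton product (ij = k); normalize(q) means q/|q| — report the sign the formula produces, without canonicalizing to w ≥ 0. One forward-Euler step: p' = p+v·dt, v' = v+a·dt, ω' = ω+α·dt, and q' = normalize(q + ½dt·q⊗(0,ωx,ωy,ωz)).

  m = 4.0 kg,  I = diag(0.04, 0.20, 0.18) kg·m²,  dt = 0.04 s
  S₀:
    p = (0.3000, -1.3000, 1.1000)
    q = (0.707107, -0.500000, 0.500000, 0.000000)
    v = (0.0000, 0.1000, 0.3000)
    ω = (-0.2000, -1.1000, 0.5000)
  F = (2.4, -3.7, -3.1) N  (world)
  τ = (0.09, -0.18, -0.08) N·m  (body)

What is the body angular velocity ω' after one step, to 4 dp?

ω' = (-0.1210, -1.1388, 0.4744)

α = I⁻¹(τ − ω×Iω) = (1.9750, -0.9700, -0.6400)
new body rate ω' = (-0.1210, -1.1388, 0.4744)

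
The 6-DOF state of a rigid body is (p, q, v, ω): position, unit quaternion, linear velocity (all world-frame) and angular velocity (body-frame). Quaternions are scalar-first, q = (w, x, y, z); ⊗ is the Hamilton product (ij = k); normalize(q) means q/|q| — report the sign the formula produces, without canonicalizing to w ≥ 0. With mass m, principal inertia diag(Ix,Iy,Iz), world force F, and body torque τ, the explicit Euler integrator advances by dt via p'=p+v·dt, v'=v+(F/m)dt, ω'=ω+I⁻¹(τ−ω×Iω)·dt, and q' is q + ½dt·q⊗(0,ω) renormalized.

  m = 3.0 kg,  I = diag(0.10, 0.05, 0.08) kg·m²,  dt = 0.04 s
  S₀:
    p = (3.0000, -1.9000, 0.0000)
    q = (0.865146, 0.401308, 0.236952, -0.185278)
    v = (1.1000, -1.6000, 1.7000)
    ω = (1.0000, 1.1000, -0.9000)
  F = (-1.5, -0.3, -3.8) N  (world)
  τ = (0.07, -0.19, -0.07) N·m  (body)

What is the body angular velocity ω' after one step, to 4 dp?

angular accel α = (0.9970, -3.4400, -0.1875)
new body rate ω' = (1.0399, 0.9624, -0.9075)

ω' = (1.0399, 0.9624, -0.9075)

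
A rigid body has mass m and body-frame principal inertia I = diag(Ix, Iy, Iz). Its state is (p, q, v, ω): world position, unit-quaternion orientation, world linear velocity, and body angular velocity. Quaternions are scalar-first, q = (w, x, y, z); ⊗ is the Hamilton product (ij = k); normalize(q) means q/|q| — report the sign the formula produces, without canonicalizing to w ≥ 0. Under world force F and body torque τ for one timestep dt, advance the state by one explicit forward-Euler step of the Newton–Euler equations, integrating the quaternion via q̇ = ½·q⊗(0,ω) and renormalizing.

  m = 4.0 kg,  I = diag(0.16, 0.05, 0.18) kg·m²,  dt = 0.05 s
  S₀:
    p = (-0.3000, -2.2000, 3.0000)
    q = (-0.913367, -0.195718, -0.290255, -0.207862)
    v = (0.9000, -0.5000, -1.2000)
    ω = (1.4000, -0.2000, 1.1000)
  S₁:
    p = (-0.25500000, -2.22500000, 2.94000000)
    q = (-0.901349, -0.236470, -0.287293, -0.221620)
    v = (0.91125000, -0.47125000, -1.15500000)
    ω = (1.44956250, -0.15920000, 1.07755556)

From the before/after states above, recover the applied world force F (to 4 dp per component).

F = (0.9000, 2.3000, 3.6000)

velocity change Δv = (0.01125000, 0.02875000, 0.04500000)
applied force F = (0.9000, 2.3000, 3.6000)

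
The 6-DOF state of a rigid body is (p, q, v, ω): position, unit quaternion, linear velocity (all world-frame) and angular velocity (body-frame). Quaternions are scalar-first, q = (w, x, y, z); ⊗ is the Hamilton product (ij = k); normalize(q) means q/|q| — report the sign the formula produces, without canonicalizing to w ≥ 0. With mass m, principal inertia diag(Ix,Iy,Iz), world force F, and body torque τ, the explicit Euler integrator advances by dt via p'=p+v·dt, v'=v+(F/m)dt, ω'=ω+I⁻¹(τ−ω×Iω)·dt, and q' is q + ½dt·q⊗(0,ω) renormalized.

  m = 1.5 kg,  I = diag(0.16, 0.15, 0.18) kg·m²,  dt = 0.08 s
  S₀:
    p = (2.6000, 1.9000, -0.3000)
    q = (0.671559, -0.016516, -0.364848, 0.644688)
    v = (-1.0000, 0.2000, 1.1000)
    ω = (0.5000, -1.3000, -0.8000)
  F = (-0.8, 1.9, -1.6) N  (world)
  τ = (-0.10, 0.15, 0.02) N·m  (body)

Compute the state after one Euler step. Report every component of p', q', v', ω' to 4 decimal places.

p' = (2.5200, 1.9160, -0.2120)
q' = (0.6722, 0.0420, -0.3866, 0.6301)
v' = (-1.0427, 0.3013, 1.0147)
ω' = (0.4344, -1.2243, -0.7940)

precession coupling ω×(Iω) = (0.0312, 0.0080, 0.0065)
angular accel α = (-0.8200, 0.9467, 0.0750)
new body rate ω' = (0.4344, -1.2243, -0.7940)
2q̇ = q⊗(0,ω) = (0.0497060, 1.4657523, -0.5638955, -0.3333524)
updated quaternion q' = (0.6722, 0.0420, -0.3866, 0.6301)
a = (-0.5333, 1.2667, -1.0667)
p' = p + v·dt = (2.5200, 1.9160, -0.2120)
v' = v + a·dt = (-1.0427, 0.3013, 1.0147)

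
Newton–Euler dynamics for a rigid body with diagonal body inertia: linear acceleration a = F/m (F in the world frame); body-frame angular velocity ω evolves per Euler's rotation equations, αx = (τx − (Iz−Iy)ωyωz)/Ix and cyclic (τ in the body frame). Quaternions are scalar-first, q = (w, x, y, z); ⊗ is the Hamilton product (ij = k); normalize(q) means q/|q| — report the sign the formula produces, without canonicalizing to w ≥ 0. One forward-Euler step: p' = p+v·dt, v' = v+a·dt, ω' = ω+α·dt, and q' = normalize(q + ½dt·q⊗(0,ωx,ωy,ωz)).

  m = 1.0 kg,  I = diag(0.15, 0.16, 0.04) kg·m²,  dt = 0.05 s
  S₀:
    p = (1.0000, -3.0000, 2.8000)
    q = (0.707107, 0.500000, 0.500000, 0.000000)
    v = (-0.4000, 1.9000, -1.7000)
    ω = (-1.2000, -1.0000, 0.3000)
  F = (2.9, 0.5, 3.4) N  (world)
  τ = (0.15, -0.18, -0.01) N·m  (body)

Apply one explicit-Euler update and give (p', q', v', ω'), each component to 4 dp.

(τ − ω×Iω)/I = (0.7600, -0.8775, -0.5500)
ω + α·dt = (-1.1620, -1.0439, 0.2725)
Hamilton product q⊗(0,ω) = (1.1000000, -0.6985284, -0.8571070, 0.3121321)
q' = normalize(q + ½dt·q⊗(0,ω)) = (0.7340, 0.4822, 0.4782, 0.0078)
p' = p + v·dt = (0.9800, -2.9050, 2.7150)
v + (F/m)dt = (-0.2550, 1.9250, -1.5300)

p' = (0.9800, -2.9050, 2.7150)
q' = (0.7340, 0.4822, 0.4782, 0.0078)
v' = (-0.2550, 1.9250, -1.5300)
ω' = (-1.1620, -1.0439, 0.2725)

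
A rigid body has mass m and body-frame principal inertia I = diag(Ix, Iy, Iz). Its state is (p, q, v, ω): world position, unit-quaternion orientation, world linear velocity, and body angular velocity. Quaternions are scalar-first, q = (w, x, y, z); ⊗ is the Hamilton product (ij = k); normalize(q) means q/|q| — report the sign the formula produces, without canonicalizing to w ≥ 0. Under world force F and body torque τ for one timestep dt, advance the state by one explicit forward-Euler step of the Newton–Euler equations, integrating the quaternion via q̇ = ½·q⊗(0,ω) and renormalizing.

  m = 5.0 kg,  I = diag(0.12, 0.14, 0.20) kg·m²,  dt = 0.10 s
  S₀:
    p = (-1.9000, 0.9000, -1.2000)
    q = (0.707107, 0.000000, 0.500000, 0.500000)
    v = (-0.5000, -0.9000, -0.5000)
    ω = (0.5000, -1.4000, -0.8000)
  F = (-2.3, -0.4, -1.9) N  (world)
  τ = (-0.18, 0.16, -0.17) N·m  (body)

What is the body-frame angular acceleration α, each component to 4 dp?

α = (-2.0600, 0.9143, -0.7800)

gyro term ω×Iω = (0.0672, 0.0320, -0.0140)
angular accel α = (-2.0600, 0.9143, -0.7800)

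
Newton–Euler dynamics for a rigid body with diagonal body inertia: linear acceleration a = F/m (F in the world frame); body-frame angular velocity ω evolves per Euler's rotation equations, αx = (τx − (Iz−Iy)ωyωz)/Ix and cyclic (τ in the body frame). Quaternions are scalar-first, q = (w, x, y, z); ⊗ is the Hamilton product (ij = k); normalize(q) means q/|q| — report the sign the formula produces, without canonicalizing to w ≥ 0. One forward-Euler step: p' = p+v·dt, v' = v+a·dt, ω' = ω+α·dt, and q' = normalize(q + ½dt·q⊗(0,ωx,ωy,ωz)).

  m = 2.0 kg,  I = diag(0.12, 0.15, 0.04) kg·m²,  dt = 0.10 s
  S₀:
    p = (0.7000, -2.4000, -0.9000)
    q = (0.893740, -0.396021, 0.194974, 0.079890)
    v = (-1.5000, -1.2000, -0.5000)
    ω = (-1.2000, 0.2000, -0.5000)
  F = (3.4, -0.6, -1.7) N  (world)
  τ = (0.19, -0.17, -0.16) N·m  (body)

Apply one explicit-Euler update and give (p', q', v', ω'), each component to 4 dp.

p' = (0.5500, -2.5200, -0.9500)
q' = (0.8682, -0.4543, 0.1888, 0.0651)
v' = (-1.3300, -1.2300, -0.5850)
ω' = (-1.0508, 0.0547, -0.8820)

a = F/m = (1.7000, -0.3000, -0.8500)
p' = p + v·dt = (0.5500, -2.5200, -0.9500)
new velocity v' = (-1.3300, -1.2300, -0.5850)
gyro term ω×Iω = (0.0110, 0.0480, -0.0072)
(τ − ω×Iω)/I = (1.4917, -1.4533, -3.8200)
new body rate ω' = (-1.0508, 0.0547, -0.8820)
2q̇ = q⊗(0,ω) = (-0.4742750, -1.1859530, -0.1151305, -0.2921054)
q' = normalize(q + ½dt·q⊗(0,ω)) = (0.8682, -0.4543, 0.1888, 0.0651)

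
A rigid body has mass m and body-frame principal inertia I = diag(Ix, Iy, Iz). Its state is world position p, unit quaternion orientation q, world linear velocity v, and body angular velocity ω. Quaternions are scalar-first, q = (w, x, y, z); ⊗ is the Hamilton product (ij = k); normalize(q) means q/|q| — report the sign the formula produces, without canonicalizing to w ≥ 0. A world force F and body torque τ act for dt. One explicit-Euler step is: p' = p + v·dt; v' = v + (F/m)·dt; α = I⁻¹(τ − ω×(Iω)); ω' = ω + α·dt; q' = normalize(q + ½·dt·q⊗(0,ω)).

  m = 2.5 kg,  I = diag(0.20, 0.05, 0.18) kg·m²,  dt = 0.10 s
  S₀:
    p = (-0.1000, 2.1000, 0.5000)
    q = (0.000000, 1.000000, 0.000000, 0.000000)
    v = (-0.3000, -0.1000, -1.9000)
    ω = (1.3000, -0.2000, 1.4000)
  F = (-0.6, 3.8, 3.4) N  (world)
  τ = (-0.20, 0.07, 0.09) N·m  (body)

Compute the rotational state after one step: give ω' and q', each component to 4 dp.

(τ − ω×Iω)/I = (-0.8180, 0.6720, 0.2833)
new body rate ω' = (1.2182, -0.1328, 1.4283)
q⊗(0,ω) = (-1.3000000, 0.0000000, -1.4000000, -0.2000000)
q + ½dt·q⊗(0,ω), renormalized = (-0.0647, 0.9954, -0.0697, -0.0100)

ω' = (1.2182, -0.1328, 1.4283)
q' = (-0.0647, 0.9954, -0.0697, -0.0100)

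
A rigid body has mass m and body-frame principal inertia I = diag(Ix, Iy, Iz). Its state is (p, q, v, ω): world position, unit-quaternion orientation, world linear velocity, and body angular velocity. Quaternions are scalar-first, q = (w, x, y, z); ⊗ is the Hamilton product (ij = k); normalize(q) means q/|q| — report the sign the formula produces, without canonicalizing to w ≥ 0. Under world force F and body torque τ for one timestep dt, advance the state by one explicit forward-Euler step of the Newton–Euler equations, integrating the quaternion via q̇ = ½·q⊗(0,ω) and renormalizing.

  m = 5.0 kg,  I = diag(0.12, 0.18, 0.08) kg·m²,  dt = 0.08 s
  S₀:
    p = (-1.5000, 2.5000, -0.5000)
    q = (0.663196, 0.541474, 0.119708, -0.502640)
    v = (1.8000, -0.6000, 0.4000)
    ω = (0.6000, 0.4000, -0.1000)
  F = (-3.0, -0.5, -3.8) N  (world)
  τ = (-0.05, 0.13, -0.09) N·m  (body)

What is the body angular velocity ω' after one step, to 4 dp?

(τ − ω×Iω)/I = (-0.4500, 0.7356, -1.3050)
ω + α·dt = (0.5640, 0.4588, -0.2044)

ω' = (0.5640, 0.4588, -0.2044)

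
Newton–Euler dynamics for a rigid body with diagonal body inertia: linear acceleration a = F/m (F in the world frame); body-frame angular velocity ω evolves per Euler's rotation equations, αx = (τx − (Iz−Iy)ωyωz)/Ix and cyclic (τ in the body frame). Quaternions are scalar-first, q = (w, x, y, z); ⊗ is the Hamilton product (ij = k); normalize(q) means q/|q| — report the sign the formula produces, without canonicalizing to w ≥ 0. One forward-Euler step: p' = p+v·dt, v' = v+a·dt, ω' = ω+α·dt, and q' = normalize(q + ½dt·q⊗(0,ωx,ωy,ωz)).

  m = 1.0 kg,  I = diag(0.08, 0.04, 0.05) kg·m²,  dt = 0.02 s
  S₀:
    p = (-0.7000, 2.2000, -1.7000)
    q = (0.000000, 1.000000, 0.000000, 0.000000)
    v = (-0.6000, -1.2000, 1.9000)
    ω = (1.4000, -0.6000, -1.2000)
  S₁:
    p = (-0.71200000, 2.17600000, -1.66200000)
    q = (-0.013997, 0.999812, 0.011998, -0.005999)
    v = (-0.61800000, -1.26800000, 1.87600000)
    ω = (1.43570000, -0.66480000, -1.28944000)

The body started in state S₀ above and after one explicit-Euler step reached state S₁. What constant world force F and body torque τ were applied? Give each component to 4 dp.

F = (-0.9000, -3.4000, -1.2000)
τ = (0.1500, -0.1800, -0.1900)

rate change Δω = (0.03570000, -0.06480000, -0.08944000)
gyro term ω₀×Iω₀ = (0.0072, -0.0504, 0.0336)
applied torque τ = (0.1500, -0.1800, -0.1900)
v₁ − v₀ = (-0.01800000, -0.06800000, -0.02400000)
F = m·Δv/dt = (-0.9000, -3.4000, -1.2000)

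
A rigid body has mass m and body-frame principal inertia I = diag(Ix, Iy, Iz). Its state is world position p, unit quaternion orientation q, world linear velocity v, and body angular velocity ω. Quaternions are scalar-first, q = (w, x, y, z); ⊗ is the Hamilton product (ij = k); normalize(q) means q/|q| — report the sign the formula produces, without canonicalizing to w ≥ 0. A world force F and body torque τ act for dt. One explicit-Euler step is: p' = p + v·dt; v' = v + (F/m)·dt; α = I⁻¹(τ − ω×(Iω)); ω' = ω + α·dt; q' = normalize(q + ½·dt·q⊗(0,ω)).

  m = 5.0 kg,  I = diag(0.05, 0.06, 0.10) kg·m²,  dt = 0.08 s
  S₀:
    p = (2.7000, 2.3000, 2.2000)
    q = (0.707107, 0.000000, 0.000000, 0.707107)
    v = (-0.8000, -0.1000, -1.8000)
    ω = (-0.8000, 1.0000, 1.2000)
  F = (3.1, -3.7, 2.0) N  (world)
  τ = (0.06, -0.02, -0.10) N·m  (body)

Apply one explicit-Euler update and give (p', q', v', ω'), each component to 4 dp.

p' = (2.6360, 2.2920, 2.0560)
q' = (0.6715, -0.0508, 0.0056, 0.7392)
v' = (-0.7504, -0.1592, -1.7680)
ω' = (-0.7808, 0.9093, 1.1264)

a = F/m = (0.6200, -0.7400, 0.4000)
new position p' = (2.6360, 2.2920, 2.0560)
v + (F/m)dt = (-0.7504, -0.1592, -1.7680)
ω×(Iω) gyroscopic = (0.0480, 0.0480, -0.0080)
α = I⁻¹(τ − ω×Iω) = (0.2400, -1.1333, -0.9200)
ω' = ω + α·dt = (-0.7808, 0.9093, 1.1264)
q⊗(0,ω) = (-0.8485284, -1.2727926, 0.1414214, 0.8485284)
q' = normalize(q + ½dt·q⊗(0,ω)) = (0.6715, -0.0508, 0.0056, 0.7392)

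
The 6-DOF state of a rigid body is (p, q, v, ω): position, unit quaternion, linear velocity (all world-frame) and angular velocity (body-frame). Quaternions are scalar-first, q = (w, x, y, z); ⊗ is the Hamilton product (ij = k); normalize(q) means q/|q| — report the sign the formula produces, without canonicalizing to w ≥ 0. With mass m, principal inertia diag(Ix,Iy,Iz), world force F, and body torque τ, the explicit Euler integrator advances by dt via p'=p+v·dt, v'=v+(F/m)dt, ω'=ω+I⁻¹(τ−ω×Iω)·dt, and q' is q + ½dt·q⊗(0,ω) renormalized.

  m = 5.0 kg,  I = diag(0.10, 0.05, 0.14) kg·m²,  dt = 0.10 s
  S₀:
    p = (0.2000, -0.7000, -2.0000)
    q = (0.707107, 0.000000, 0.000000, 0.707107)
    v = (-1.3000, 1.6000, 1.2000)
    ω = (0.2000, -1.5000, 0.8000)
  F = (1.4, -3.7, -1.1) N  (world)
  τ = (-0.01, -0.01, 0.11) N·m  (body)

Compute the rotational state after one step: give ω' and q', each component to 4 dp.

ω×(Iω) gyroscopic = (-0.1080, -0.0064, 0.0150)
(τ − ω×Iω)/I = (0.9800, -0.0720, 0.6786)
ω + α·dt = (0.2980, -1.5072, 0.8679)
Hamilton product q⊗(0,ω) = (-0.5656856, 1.2020819, -0.9192391, 0.5656856)
updated quaternion q' = (0.6763, 0.0599, -0.0458, 0.7327)

ω' = (0.2980, -1.5072, 0.8679)
q' = (0.6763, 0.0599, -0.0458, 0.7327)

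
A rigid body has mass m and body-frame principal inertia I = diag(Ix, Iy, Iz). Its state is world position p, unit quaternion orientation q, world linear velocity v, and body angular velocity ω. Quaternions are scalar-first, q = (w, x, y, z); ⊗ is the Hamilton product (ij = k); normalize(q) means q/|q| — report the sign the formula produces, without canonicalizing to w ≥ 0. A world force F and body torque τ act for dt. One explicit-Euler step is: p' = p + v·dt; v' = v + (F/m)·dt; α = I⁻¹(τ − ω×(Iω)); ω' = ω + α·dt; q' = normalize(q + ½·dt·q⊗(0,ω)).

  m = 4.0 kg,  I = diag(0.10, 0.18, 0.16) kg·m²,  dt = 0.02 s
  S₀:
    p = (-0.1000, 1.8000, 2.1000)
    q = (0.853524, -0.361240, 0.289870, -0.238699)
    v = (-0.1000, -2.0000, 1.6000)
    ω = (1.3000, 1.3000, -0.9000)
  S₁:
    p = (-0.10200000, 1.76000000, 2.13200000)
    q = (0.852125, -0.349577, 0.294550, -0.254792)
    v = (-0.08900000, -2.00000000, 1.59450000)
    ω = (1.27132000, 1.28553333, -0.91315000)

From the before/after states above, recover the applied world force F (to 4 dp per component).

velocity change Δv = (0.01100000, 0.00000000, -0.00550000)
applied force F = (2.2000, 0.0000, -1.1000)

F = (2.2000, 0.0000, -1.1000)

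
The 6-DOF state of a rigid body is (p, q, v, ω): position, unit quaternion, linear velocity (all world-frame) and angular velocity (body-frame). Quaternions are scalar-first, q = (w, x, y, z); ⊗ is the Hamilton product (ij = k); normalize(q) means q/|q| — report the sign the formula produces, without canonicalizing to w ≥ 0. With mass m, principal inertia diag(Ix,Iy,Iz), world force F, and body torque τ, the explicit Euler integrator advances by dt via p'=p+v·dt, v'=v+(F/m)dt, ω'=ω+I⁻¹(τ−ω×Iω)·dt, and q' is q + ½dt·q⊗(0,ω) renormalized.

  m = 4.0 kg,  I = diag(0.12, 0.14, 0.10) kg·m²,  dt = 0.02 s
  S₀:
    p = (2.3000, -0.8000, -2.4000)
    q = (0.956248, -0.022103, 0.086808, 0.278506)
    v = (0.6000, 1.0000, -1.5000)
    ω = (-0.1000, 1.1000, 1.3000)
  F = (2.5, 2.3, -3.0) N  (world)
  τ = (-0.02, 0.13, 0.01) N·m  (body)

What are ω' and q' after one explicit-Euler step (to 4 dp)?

angular accel α = (0.3100, 0.9471, 0.1220)
ω + α·dt = (-0.0938, 1.1189, 1.3024)
Hamilton product q⊗(0,ω) = (-0.4597569, -0.2891310, 1.0527561, 1.2274899)
q + ½dt·q⊗(0,ω), renormalized = (0.9515, -0.0250, 0.0973, 0.2907)

ω' = (-0.0938, 1.1189, 1.3024)
q' = (0.9515, -0.0250, 0.0973, 0.2907)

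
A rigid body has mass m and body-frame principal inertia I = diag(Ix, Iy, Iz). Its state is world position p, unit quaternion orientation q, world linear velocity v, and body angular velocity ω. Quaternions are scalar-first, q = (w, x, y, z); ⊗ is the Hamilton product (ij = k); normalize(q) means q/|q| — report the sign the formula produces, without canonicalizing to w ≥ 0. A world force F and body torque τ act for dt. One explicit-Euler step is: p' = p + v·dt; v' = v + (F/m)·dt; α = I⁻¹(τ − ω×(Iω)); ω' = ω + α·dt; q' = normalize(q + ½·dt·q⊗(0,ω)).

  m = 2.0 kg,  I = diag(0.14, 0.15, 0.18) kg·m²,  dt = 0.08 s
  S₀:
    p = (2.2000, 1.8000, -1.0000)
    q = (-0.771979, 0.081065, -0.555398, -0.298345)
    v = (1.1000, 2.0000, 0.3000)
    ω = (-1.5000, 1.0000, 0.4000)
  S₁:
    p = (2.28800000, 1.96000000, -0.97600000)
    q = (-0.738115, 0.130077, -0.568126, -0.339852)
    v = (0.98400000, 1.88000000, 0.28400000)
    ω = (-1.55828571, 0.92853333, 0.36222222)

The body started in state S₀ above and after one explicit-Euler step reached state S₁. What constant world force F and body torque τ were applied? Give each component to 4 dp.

F = (-2.9000, -3.0000, -0.4000)
τ = (-0.0900, -0.1100, -0.1000)

Δv = v₁−v₀ = (-0.11600000, -0.12000000, -0.01600000)
m·(v₁−v₀)/dt = (-2.9000, -3.0000, -0.4000)
rate change Δω = (-0.05828571, -0.07146667, -0.03777778)
ω₀×(Iω₀) = (0.0120, 0.0240, -0.0150)
I·α + gyro = (-0.0900, -0.1100, -0.1000)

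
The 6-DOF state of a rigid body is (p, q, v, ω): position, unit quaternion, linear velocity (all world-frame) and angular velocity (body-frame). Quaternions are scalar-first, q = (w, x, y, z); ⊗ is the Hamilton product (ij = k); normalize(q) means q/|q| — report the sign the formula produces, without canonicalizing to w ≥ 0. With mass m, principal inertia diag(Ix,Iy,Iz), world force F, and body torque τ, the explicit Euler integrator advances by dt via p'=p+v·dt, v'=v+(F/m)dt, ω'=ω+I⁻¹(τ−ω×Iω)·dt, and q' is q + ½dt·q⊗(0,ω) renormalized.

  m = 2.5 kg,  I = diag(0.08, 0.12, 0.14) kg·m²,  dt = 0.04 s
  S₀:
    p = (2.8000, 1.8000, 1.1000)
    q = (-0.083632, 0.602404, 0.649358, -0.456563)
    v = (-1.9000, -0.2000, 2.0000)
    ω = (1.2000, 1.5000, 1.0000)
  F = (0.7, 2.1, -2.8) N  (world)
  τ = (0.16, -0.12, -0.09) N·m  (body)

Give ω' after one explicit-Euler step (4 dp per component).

ω' = (1.2650, 1.4840, 0.9537)

(τ − ω×Iω)/I = (1.6250, -0.4000, -1.1571)
ω' = ω + α·dt = (1.2650, 1.4840, 0.9537)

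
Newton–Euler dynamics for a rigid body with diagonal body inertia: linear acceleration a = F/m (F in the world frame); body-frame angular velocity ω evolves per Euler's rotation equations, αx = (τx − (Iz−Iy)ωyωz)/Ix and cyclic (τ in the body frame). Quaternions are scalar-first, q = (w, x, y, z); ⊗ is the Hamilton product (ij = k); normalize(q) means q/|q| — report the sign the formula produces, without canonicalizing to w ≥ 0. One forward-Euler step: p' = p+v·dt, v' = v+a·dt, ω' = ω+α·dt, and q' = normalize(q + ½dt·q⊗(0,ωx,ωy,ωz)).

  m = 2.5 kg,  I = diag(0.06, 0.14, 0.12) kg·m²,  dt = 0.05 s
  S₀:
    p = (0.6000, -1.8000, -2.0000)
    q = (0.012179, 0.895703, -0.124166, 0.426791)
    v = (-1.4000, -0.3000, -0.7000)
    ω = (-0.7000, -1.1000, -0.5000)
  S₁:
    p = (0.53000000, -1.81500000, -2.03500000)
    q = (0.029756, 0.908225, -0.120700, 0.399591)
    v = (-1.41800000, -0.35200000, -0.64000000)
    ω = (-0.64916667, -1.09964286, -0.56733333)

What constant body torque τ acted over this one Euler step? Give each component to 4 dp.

rate change Δω = (0.05083333, 0.00035714, -0.06733333)
ω₀×(Iω₀) = (-0.0110, -0.0210, 0.0616)
τ = I·(Δω/dt) + ω₀×(Iω₀) = (0.0500, -0.0200, -0.1000)

τ = (0.0500, -0.0200, -0.1000)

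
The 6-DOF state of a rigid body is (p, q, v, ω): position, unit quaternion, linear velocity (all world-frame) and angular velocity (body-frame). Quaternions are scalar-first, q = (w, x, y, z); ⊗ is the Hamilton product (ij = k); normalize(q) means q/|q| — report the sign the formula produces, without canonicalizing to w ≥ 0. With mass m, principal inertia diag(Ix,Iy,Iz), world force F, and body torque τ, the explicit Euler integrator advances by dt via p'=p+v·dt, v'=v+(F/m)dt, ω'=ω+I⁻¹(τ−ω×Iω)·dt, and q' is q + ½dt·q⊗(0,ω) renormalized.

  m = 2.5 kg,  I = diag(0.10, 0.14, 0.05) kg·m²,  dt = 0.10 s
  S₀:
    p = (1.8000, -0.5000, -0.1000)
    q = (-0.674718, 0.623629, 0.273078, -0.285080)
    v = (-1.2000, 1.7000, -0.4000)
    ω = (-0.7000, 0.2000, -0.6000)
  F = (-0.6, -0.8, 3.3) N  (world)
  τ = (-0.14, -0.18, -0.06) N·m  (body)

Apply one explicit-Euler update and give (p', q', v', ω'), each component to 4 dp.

p' = (1.6800, -0.3300, -0.1400)
q' = (-0.6634, 0.6412, 0.2947, -0.2488)
v' = (-1.2240, 1.6680, -0.2680)
ω' = (-0.8508, 0.0564, -0.7088)

gyro term ω×Iω = (0.0108, 0.0210, -0.0056)
(τ − ω×Iω)/I = (-1.5080, -1.4357, -1.0880)
ω + α·dt = (-0.8508, 0.0564, -0.7088)
2q̇ = q⊗(0,ω) = (0.2108767, 0.3654718, 0.4387898, 0.7207112)
updated quaternion q' = (-0.6634, 0.6412, 0.2947, -0.2488)
a = (-0.2400, -0.3200, 1.3200)
p + v·dt = (1.6800, -0.3300, -0.1400)
v' = v + a·dt = (-1.2240, 1.6680, -0.2680)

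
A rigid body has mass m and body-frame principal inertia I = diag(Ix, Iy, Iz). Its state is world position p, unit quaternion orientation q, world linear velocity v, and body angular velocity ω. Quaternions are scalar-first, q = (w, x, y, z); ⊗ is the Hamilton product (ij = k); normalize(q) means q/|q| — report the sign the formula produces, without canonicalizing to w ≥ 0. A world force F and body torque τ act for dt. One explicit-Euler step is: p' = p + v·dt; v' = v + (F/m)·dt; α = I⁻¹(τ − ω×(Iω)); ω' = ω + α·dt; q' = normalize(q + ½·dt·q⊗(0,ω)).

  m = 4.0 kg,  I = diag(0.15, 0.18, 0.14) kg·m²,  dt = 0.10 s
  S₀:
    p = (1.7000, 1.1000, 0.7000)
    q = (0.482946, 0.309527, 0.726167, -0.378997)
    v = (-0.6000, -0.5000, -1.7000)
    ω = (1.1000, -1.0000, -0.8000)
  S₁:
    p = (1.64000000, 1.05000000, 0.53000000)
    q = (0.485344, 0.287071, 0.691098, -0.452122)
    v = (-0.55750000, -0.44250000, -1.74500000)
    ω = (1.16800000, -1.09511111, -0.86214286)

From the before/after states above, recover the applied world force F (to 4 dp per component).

v₁ − v₀ = (0.04250000, 0.05750000, -0.04500000)
m·(v₁−v₀)/dt = (1.7000, 2.3000, -1.8000)

F = (1.7000, 2.3000, -1.8000)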